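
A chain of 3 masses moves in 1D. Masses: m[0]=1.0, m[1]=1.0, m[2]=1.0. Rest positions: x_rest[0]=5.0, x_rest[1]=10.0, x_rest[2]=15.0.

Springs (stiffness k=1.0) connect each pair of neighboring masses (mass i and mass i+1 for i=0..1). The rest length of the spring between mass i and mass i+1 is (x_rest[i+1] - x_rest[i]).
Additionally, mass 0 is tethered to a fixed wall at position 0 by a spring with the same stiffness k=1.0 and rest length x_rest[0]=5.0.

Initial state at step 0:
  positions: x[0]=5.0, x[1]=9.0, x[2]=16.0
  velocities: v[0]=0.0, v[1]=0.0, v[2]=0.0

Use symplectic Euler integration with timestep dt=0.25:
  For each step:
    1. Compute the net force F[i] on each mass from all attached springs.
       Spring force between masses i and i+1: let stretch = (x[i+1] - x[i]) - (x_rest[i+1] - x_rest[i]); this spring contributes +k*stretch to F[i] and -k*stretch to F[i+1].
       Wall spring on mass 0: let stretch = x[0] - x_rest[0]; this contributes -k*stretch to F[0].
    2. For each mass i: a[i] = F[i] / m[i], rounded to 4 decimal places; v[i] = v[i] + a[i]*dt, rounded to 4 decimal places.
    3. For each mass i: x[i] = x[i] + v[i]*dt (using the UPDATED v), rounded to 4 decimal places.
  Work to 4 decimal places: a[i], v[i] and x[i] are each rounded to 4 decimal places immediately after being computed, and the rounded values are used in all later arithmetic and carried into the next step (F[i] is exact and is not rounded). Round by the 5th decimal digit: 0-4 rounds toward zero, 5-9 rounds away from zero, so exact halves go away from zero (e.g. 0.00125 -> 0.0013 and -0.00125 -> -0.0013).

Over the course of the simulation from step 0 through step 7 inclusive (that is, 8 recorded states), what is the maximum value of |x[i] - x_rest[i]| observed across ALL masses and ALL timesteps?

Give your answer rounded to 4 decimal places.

Answer: 1.0491

Derivation:
Step 0: x=[5.0000 9.0000 16.0000] v=[0.0000 0.0000 0.0000]
Step 1: x=[4.9375 9.1875 15.8750] v=[-0.2500 0.7500 -0.5000]
Step 2: x=[4.8320 9.5274 15.6445] v=[-0.4219 1.3594 -0.9219]
Step 3: x=[4.7180 9.9561 15.3442] v=[-0.4561 1.7148 -1.2012]
Step 4: x=[4.6365 10.3942 15.0197] v=[-0.3261 1.7523 -1.2982]
Step 5: x=[4.6251 10.7615 14.7186] v=[-0.0458 1.4693 -1.2046]
Step 6: x=[4.7081 10.9926 14.4826] v=[0.3320 0.9245 -0.9439]
Step 7: x=[4.8896 11.0491 14.3410] v=[0.7261 0.2259 -0.5664]
Max displacement = 1.0491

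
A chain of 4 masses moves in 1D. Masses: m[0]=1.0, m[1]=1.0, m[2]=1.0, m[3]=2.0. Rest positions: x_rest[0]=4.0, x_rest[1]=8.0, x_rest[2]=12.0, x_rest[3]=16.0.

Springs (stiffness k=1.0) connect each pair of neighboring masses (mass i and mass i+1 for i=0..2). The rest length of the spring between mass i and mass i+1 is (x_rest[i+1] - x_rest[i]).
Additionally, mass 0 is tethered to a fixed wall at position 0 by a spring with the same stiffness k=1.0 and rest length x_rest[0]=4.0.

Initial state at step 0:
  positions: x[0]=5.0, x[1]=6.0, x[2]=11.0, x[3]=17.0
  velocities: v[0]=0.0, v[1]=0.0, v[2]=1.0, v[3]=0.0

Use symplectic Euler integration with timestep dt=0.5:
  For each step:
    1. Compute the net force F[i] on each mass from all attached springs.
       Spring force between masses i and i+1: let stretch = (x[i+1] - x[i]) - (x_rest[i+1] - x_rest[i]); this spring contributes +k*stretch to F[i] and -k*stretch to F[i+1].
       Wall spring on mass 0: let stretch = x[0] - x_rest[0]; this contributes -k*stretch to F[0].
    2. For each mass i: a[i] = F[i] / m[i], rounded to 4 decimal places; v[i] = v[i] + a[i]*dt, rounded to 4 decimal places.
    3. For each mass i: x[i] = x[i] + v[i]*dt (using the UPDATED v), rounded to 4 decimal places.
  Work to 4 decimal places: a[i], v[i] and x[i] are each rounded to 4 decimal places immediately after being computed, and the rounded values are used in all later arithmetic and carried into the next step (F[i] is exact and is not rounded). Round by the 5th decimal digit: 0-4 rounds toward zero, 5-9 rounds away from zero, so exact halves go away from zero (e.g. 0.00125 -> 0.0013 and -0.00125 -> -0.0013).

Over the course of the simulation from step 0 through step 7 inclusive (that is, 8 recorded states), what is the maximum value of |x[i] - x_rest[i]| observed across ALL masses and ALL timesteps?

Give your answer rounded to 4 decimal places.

Answer: 2.9789

Derivation:
Step 0: x=[5.0000 6.0000 11.0000 17.0000] v=[0.0000 0.0000 1.0000 0.0000]
Step 1: x=[4.0000 7.0000 11.7500 16.7500] v=[-2.0000 2.0000 1.5000 -0.5000]
Step 2: x=[2.7500 8.4375 12.5625 16.3750] v=[-2.5000 2.8750 1.6250 -0.7500]
Step 3: x=[2.2344 9.4844 13.2969 16.0235] v=[-1.0313 2.0938 1.4688 -0.7031]
Step 4: x=[2.9727 9.6720 13.7599 15.8311] v=[1.4765 0.3751 0.9259 -0.3848]
Step 5: x=[4.6426 9.2067 13.7187 15.8798] v=[3.3398 -0.9306 -0.0825 0.0974]
Step 6: x=[6.2929 8.7284 13.0897 16.1584] v=[3.3006 -0.9567 -1.2580 0.5572]
Step 7: x=[6.9789 8.7315 12.1376 16.5535] v=[1.3719 0.0062 -1.9043 0.7901]
Max displacement = 2.9789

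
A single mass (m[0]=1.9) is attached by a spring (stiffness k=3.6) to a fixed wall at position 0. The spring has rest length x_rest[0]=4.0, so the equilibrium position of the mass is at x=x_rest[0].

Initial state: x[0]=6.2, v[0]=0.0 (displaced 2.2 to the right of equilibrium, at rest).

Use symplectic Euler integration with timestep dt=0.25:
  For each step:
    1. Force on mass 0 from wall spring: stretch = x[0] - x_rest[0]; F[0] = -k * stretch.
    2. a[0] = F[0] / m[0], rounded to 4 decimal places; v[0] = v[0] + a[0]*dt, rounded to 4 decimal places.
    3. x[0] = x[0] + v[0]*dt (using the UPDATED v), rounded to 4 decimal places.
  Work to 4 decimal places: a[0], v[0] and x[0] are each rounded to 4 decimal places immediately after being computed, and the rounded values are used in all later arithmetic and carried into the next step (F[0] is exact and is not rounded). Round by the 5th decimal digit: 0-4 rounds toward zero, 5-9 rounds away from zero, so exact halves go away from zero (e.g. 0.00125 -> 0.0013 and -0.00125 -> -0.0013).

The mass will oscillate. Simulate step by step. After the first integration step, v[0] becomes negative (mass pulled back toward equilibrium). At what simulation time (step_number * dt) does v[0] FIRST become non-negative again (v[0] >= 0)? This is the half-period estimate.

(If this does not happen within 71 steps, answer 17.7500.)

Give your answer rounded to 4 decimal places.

Step 0: x=[6.2000] v=[0.0000]
Step 1: x=[5.9395] v=[-1.0421]
Step 2: x=[5.4493] v=[-1.9608]
Step 3: x=[4.7875] v=[-2.6473]
Step 4: x=[4.0324] v=[-3.0203]
Step 5: x=[3.2735] v=[-3.0357]
Step 6: x=[2.6006] v=[-2.6916]
Step 7: x=[2.0934] v=[-2.0287]
Step 8: x=[1.8120] v=[-1.1256]
Step 9: x=[1.7897] v=[-0.0892]
Step 10: x=[2.0292] v=[0.9578]
First v>=0 after going negative at step 10, time=2.5000

Answer: 2.5000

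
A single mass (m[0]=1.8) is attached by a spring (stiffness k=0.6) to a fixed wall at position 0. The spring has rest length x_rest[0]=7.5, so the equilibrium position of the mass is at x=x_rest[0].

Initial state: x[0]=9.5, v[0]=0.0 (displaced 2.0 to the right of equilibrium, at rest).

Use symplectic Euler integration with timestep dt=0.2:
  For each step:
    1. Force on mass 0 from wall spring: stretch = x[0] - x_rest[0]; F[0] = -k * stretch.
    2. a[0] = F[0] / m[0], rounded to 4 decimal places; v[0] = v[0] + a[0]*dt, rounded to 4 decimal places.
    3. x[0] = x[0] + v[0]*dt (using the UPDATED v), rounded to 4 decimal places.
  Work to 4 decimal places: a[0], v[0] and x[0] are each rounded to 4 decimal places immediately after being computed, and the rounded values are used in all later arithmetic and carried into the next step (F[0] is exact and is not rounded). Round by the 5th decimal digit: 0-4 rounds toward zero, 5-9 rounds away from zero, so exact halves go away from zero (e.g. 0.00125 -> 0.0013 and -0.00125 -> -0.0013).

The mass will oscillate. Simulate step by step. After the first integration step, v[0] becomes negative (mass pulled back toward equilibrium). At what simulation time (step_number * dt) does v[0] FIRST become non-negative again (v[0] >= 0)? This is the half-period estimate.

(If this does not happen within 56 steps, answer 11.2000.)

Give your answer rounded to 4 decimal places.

Answer: 5.6000

Derivation:
Step 0: x=[9.5000] v=[0.0000]
Step 1: x=[9.4733] v=[-0.1333]
Step 2: x=[9.4203] v=[-0.2649]
Step 3: x=[9.3417] v=[-0.3929]
Step 4: x=[9.2386] v=[-0.5157]
Step 5: x=[9.1123] v=[-0.6316]
Step 6: x=[8.9645] v=[-0.7391]
Step 7: x=[8.7972] v=[-0.8367]
Step 8: x=[8.6126] v=[-0.9232]
Step 9: x=[8.4131] v=[-0.9974]
Step 10: x=[8.2014] v=[-1.0583]
Step 11: x=[7.9804] v=[-1.1051]
Step 12: x=[7.7530] v=[-1.1371]
Step 13: x=[7.5222] v=[-1.1540]
Step 14: x=[7.2911] v=[-1.1555]
Step 15: x=[7.0628] v=[-1.1416]
Step 16: x=[6.8403] v=[-1.1125]
Step 17: x=[6.6266] v=[-1.0685]
Step 18: x=[6.4245] v=[-1.0103]
Step 19: x=[6.2368] v=[-0.9386]
Step 20: x=[6.0659] v=[-0.8544]
Step 21: x=[5.9141] v=[-0.7588]
Step 22: x=[5.7835] v=[-0.6531]
Step 23: x=[5.6758] v=[-0.5387]
Step 24: x=[5.5924] v=[-0.4171]
Step 25: x=[5.5344] v=[-0.2899]
Step 26: x=[5.5026] v=[-0.1589]
Step 27: x=[5.4975] v=[-0.0257]
Step 28: x=[5.5191] v=[0.1078]
First v>=0 after going negative at step 28, time=5.6000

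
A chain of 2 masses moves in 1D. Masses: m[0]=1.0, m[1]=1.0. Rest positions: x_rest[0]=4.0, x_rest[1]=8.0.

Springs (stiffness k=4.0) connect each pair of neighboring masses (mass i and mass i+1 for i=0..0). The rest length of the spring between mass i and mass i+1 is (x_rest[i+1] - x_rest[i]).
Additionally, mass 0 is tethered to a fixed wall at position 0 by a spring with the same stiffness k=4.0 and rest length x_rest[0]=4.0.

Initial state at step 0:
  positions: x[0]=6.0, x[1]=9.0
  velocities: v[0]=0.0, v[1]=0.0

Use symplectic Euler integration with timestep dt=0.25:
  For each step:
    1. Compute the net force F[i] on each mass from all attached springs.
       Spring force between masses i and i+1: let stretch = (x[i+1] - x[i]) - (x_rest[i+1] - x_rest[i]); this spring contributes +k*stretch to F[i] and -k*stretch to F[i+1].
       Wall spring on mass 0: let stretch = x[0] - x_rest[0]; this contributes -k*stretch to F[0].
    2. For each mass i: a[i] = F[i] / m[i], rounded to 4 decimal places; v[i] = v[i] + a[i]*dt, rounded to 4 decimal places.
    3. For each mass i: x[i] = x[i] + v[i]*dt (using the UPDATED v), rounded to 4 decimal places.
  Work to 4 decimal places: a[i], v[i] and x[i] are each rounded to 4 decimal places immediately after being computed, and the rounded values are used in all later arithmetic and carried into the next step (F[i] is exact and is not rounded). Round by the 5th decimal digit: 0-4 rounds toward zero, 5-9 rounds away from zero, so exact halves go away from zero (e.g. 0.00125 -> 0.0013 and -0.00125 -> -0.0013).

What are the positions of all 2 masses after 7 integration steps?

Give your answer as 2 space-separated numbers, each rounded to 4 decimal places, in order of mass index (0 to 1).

Answer: 4.3983 6.2011

Derivation:
Step 0: x=[6.0000 9.0000] v=[0.0000 0.0000]
Step 1: x=[5.2500 9.2500] v=[-3.0000 1.0000]
Step 2: x=[4.1875 9.5000] v=[-4.2500 1.0000]
Step 3: x=[3.4063 9.4219] v=[-3.1250 -0.3125]
Step 4: x=[3.2774 8.8399] v=[-0.5157 -2.3281]
Step 5: x=[3.7198 7.8673] v=[1.7694 -3.8906]
Step 6: x=[4.2691 6.8578] v=[2.1971 -4.0381]
Step 7: x=[4.3983 6.2011] v=[0.5167 -2.6268]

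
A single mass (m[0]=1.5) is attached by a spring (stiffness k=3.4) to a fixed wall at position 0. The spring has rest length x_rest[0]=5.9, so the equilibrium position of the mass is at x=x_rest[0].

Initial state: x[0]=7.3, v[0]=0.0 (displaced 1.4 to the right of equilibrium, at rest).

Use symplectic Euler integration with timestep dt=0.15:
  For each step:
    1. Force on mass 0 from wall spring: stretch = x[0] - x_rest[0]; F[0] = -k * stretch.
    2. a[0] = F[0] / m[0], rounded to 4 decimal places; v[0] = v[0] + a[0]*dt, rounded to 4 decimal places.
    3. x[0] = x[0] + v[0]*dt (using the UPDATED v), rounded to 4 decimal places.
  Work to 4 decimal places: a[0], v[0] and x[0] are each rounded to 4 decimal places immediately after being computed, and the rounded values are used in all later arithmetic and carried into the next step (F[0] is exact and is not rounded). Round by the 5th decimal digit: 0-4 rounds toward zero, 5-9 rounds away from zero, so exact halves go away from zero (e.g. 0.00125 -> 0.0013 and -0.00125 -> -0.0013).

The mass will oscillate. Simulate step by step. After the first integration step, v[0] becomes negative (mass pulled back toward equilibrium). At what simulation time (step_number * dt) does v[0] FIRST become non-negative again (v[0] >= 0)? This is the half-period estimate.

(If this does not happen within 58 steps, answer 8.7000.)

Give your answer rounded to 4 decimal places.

Step 0: x=[7.3000] v=[0.0000]
Step 1: x=[7.2286] v=[-0.4760]
Step 2: x=[7.0894] v=[-0.9277]
Step 3: x=[6.8896] v=[-1.3321]
Step 4: x=[6.6393] v=[-1.6686]
Step 5: x=[6.3513] v=[-1.9200]
Step 6: x=[6.0403] v=[-2.0734]
Step 7: x=[5.7221] v=[-2.1211]
Step 8: x=[5.4130] v=[-2.0606]
Step 9: x=[5.1288] v=[-1.8950]
Step 10: x=[4.8839] v=[-1.6328]
Step 11: x=[4.6908] v=[-1.2873]
Step 12: x=[4.5594] v=[-0.8762]
Step 13: x=[4.4963] v=[-0.4204]
Step 14: x=[4.5048] v=[0.0569]
First v>=0 after going negative at step 14, time=2.1000

Answer: 2.1000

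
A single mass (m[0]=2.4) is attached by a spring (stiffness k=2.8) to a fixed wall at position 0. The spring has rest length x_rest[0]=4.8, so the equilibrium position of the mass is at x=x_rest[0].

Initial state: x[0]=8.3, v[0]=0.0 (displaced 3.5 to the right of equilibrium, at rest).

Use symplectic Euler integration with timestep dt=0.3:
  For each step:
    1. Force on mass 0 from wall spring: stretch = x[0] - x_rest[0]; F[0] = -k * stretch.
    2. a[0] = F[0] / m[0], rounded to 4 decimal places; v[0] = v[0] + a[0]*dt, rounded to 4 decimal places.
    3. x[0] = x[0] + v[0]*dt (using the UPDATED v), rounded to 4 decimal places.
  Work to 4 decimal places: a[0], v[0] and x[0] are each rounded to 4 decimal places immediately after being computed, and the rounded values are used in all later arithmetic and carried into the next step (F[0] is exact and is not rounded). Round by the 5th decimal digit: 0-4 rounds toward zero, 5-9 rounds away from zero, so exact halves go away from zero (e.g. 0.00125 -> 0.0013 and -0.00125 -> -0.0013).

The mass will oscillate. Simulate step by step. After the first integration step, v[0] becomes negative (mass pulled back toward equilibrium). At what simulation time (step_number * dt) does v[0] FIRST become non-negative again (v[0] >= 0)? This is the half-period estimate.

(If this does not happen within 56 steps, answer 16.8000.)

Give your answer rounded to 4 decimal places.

Answer: 3.0000

Derivation:
Step 0: x=[8.3000] v=[0.0000]
Step 1: x=[7.9325] v=[-1.2250]
Step 2: x=[7.2361] v=[-2.3214]
Step 3: x=[6.2839] v=[-3.1740]
Step 4: x=[5.1759] v=[-3.6934]
Step 5: x=[4.0284] v=[-3.8250]
Step 6: x=[2.9619] v=[-3.5549]
Step 7: x=[2.0884] v=[-2.9116]
Step 8: x=[1.4996] v=[-1.9626]
Step 9: x=[1.2574] v=[-0.8075]
Step 10: x=[1.3871] v=[0.4324]
First v>=0 after going negative at step 10, time=3.0000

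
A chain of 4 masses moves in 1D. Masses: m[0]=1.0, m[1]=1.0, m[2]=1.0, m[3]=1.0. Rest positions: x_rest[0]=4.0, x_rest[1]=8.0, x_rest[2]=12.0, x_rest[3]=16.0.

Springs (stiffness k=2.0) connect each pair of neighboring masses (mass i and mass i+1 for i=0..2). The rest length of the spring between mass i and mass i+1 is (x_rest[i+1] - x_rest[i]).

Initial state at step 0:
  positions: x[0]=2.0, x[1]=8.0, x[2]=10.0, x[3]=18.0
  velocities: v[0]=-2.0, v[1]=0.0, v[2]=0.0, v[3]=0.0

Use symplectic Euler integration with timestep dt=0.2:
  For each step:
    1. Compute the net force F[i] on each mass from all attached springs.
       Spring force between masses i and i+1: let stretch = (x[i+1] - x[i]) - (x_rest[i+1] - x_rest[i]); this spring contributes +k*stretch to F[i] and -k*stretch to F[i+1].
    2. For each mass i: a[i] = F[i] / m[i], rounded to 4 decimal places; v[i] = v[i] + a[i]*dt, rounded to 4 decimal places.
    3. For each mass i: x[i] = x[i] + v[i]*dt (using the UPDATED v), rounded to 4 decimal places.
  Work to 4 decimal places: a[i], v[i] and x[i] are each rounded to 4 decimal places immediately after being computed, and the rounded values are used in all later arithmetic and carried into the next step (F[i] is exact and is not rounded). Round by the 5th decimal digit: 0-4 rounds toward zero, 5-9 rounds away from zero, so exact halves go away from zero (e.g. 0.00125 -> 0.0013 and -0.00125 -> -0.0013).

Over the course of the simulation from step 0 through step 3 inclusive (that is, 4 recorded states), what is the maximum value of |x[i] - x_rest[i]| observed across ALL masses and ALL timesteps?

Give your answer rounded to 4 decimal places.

Step 0: x=[2.0000 8.0000 10.0000 18.0000] v=[-2.0000 0.0000 0.0000 0.0000]
Step 1: x=[1.7600 7.6800 10.4800 17.6800] v=[-1.2000 -1.6000 2.4000 -1.6000]
Step 2: x=[1.6736 7.1104 11.3120 17.1040] v=[-0.4320 -2.8480 4.1600 -2.8800]
Step 3: x=[1.7021 6.4420 12.2712 16.3846] v=[0.1427 -3.3421 4.7962 -3.5968]
Max displacement = 2.3264

Answer: 2.3264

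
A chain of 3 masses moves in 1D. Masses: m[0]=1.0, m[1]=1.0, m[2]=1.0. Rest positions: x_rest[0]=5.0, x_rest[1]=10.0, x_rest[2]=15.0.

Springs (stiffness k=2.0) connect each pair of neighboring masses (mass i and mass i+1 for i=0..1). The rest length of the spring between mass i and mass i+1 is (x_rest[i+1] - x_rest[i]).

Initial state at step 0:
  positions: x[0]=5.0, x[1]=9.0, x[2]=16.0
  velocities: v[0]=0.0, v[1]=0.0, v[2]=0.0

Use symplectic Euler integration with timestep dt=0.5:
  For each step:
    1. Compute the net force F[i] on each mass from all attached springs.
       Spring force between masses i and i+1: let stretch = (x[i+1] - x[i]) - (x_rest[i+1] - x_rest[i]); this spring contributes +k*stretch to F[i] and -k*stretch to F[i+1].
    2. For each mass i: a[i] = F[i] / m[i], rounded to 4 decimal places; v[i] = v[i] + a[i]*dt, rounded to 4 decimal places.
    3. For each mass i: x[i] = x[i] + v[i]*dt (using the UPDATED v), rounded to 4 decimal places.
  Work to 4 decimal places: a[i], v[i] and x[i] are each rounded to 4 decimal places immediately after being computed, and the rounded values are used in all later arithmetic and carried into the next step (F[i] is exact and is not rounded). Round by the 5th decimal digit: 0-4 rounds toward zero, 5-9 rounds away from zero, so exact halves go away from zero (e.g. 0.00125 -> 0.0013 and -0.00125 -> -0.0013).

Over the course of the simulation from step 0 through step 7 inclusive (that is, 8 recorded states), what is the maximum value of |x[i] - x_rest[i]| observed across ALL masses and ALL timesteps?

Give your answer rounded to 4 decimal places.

Answer: 1.2500

Derivation:
Step 0: x=[5.0000 9.0000 16.0000] v=[0.0000 0.0000 0.0000]
Step 1: x=[4.5000 10.5000 15.0000] v=[-1.0000 3.0000 -2.0000]
Step 2: x=[4.5000 11.2500 14.2500] v=[0.0000 1.5000 -1.5000]
Step 3: x=[5.3750 10.1250 14.5000] v=[1.7500 -2.2500 0.5000]
Step 4: x=[6.1250 8.8125 15.0625] v=[1.5000 -2.6250 1.1250]
Step 5: x=[5.7188 9.2813 15.0000] v=[-0.8125 0.9375 -0.1250]
Step 6: x=[4.5938 10.8282 14.5782] v=[-2.2500 3.0937 -0.8437]
Step 7: x=[4.0860 11.1329 14.7814] v=[-1.0156 0.6093 0.4063]
Max displacement = 1.2500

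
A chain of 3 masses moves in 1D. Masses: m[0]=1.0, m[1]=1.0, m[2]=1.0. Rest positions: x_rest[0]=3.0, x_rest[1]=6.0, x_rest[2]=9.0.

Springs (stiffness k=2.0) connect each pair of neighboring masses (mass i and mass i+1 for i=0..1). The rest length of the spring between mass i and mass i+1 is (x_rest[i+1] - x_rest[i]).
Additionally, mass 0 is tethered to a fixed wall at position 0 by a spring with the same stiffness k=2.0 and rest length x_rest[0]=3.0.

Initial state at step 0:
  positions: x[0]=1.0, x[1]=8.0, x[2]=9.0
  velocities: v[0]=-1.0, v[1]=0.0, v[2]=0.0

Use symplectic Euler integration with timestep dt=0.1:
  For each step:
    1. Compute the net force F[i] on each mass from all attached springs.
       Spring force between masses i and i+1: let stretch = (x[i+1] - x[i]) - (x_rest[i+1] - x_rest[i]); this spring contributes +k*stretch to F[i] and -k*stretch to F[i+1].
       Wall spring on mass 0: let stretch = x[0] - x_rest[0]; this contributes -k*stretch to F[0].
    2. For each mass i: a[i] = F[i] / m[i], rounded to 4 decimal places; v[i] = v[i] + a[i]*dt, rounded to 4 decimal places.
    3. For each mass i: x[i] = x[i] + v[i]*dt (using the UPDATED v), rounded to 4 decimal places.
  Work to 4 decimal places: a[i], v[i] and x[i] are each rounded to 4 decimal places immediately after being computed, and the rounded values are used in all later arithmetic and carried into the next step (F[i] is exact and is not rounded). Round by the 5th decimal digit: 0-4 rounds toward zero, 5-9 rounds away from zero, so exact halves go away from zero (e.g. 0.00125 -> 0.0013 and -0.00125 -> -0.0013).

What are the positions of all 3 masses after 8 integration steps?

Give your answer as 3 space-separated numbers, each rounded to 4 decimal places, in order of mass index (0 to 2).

Step 0: x=[1.0000 8.0000 9.0000] v=[-1.0000 0.0000 0.0000]
Step 1: x=[1.0200 7.8800 9.0400] v=[0.2000 -1.2000 0.4000]
Step 2: x=[1.1568 7.6460 9.1168] v=[1.3680 -2.3400 0.7680]
Step 3: x=[1.4003 7.3116 9.2242] v=[2.4345 -3.3437 1.0738]
Step 4: x=[1.7340 6.8973 9.3533] v=[3.3367 -4.1434 1.2913]
Step 5: x=[2.1363 6.4288 9.4933] v=[4.0226 -4.6849 1.4001]
Step 6: x=[2.5817 5.9358 9.6320] v=[4.4538 -4.9305 1.3872]
Step 7: x=[3.0425 5.4496 9.7568] v=[4.6083 -4.8621 1.2480]
Step 8: x=[3.4906 5.0014 9.8555] v=[4.4812 -4.4821 0.9866]

Answer: 3.4906 5.0014 9.8555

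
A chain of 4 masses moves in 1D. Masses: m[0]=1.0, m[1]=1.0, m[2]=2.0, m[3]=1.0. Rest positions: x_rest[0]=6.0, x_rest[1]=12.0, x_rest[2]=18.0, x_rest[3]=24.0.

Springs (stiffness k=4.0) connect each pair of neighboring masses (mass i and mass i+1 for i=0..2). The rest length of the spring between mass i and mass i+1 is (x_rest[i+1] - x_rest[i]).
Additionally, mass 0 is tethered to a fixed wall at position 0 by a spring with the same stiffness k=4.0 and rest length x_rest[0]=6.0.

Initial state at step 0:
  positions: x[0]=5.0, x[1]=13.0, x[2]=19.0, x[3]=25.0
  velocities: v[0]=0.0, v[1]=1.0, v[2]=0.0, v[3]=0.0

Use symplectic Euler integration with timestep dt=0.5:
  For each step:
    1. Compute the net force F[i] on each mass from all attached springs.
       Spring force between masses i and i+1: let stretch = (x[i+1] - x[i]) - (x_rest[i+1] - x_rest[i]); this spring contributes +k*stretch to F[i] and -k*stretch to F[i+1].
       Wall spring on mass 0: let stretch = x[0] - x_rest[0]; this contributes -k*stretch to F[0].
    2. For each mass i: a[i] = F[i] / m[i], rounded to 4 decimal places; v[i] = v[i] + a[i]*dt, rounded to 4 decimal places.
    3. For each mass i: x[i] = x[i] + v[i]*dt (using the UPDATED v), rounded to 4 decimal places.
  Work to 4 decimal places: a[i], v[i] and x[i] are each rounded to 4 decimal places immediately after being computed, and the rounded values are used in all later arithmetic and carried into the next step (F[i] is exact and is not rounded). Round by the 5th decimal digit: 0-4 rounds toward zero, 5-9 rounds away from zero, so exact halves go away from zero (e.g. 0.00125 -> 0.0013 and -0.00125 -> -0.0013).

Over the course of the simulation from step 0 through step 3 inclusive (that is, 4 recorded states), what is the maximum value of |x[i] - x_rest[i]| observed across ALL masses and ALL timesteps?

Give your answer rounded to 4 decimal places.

Step 0: x=[5.0000 13.0000 19.0000 25.0000] v=[0.0000 1.0000 0.0000 0.0000]
Step 1: x=[8.0000 11.5000 19.0000 25.0000] v=[6.0000 -3.0000 0.0000 0.0000]
Step 2: x=[6.5000 14.0000 18.2500 25.0000] v=[-3.0000 5.0000 -1.5000 0.0000]
Step 3: x=[6.0000 13.2500 18.7500 24.2500] v=[-1.0000 -1.5000 1.0000 -1.5000]
Max displacement = 2.0000

Answer: 2.0000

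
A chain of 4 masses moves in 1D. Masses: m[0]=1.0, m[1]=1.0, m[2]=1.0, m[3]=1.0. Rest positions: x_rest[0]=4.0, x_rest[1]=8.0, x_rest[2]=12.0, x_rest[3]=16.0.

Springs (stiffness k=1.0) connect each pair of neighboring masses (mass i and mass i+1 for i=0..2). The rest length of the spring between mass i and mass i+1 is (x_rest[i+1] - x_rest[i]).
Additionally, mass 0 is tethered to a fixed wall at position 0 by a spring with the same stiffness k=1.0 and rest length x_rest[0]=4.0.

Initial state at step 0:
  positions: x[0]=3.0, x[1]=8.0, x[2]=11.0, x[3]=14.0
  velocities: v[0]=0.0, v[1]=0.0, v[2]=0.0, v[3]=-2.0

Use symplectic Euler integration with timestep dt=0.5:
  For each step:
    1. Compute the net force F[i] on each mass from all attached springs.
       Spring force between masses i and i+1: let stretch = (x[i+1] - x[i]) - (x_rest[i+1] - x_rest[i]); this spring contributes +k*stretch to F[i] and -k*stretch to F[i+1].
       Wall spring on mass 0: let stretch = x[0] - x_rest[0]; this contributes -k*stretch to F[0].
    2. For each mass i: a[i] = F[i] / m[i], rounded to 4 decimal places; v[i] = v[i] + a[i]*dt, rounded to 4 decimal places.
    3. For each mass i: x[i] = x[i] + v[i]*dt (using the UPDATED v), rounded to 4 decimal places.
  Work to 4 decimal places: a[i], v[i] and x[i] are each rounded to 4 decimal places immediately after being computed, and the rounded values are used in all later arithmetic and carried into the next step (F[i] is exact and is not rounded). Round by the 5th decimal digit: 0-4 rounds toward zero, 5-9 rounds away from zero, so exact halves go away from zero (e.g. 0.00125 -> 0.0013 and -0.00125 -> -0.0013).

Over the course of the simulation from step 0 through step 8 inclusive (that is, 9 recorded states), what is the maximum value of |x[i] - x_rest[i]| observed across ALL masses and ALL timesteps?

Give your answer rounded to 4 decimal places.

Step 0: x=[3.0000 8.0000 11.0000 14.0000] v=[0.0000 0.0000 0.0000 -2.0000]
Step 1: x=[3.5000 7.5000 11.0000 13.2500] v=[1.0000 -1.0000 0.0000 -1.5000]
Step 2: x=[4.1250 6.8750 10.6875 12.9375] v=[1.2500 -1.2500 -0.6250 -0.6250]
Step 3: x=[4.4063 6.5156 9.9844 13.0625] v=[0.5625 -0.7188 -1.4063 0.2500]
Step 4: x=[4.1133 6.4961 9.1836 13.4180] v=[-0.5860 -0.0391 -1.6017 0.7110]
Step 5: x=[3.3877 6.5528 8.7695 13.7149] v=[-1.4513 0.1133 -0.8283 0.5938]
Step 6: x=[2.6064 6.3724 9.0376 13.7755] v=[-1.5626 -0.3609 0.5361 0.1211]
Step 7: x=[2.1150 5.9168 9.8239 13.6516] v=[-0.9828 -0.9113 1.5725 -0.2479]
Step 8: x=[2.0453 5.4875 10.5903 13.5707] v=[-0.1394 -0.8587 1.5328 -0.1618]
Max displacement = 3.2305

Answer: 3.2305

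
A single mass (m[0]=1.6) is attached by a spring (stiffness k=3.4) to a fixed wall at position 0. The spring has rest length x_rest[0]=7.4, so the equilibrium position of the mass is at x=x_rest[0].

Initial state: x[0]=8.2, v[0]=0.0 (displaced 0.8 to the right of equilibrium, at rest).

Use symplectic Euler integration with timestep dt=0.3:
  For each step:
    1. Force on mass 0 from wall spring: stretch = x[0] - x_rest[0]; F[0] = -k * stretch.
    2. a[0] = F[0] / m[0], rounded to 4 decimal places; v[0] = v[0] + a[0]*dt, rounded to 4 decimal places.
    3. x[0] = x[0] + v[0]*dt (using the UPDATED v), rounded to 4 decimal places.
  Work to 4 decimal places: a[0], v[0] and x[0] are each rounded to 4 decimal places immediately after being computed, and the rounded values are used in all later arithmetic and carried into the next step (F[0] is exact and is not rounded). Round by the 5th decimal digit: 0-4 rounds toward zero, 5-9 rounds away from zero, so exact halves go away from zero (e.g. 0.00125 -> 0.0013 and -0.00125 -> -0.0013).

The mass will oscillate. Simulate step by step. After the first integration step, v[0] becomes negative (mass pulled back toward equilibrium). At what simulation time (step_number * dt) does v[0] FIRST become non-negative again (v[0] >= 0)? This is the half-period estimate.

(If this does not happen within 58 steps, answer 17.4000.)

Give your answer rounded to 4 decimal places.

Answer: 2.4000

Derivation:
Step 0: x=[8.2000] v=[0.0000]
Step 1: x=[8.0470] v=[-0.5100]
Step 2: x=[7.7703] v=[-0.9225]
Step 3: x=[7.4227] v=[-1.1586]
Step 4: x=[7.0708] v=[-1.1731]
Step 5: x=[6.7818] v=[-0.9632]
Step 6: x=[6.6111] v=[-0.5691]
Step 7: x=[6.5912] v=[-0.0662]
Step 8: x=[6.7260] v=[0.4494]
First v>=0 after going negative at step 8, time=2.4000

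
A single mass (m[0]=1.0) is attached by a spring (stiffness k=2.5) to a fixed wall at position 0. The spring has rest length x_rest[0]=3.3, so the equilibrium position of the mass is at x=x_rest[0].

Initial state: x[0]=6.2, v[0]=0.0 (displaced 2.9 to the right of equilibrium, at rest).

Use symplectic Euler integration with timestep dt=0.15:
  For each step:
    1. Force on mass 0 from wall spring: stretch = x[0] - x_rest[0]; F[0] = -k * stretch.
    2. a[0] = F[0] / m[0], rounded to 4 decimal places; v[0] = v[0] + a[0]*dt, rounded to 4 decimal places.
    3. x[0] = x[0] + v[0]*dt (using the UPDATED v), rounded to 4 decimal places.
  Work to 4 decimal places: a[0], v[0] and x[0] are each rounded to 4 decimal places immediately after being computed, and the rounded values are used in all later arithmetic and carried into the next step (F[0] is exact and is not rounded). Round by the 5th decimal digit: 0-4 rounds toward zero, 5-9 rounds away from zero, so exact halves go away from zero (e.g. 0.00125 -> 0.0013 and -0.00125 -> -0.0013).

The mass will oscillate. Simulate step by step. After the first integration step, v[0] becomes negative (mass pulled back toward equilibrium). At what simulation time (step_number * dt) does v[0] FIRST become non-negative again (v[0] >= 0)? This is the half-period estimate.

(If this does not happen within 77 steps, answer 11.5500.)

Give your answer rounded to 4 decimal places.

Answer: 2.1000

Derivation:
Step 0: x=[6.2000] v=[0.0000]
Step 1: x=[6.0369] v=[-1.0875]
Step 2: x=[5.7198] v=[-2.1138]
Step 3: x=[5.2666] v=[-3.0212]
Step 4: x=[4.7028] v=[-3.7587]
Step 5: x=[4.0601] v=[-4.2848]
Step 6: x=[3.3746] v=[-4.5698]
Step 7: x=[2.6849] v=[-4.5978]
Step 8: x=[2.0298] v=[-4.3671]
Step 9: x=[1.4462] v=[-3.8908]
Step 10: x=[0.9669] v=[-3.1956]
Step 11: x=[0.6188] v=[-2.3207]
Step 12: x=[0.4215] v=[-1.3153]
Step 13: x=[0.3861] v=[-0.2359]
Step 14: x=[0.5146] v=[0.8568]
First v>=0 after going negative at step 14, time=2.1000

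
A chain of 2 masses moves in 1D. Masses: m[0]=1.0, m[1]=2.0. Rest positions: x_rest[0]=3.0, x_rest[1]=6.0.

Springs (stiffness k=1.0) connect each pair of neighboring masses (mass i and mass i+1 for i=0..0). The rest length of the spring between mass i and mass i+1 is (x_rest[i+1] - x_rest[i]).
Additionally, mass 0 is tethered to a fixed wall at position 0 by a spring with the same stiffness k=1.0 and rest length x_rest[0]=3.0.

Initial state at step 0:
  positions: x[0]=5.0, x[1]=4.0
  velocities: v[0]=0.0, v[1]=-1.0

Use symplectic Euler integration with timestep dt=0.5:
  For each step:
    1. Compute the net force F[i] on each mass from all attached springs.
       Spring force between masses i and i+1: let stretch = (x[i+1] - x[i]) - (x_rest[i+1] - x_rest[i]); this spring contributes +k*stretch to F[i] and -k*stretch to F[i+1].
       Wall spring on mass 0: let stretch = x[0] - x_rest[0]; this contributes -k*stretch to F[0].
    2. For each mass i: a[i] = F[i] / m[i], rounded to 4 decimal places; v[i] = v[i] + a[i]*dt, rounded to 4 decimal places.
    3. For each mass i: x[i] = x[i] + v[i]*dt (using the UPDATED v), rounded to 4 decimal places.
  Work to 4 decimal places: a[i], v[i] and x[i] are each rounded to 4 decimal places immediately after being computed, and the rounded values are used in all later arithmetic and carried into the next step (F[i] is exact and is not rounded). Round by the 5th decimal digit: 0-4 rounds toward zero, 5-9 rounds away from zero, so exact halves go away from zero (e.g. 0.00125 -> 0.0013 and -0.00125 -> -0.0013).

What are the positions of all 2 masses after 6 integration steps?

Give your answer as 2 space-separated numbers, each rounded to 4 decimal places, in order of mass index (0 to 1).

Answer: 2.5108 3.9493

Derivation:
Step 0: x=[5.0000 4.0000] v=[0.0000 -1.0000]
Step 1: x=[3.5000 4.0000] v=[-3.0000 0.0000]
Step 2: x=[1.2500 4.3125] v=[-4.5000 0.6250]
Step 3: x=[-0.5469 4.6172] v=[-3.5938 0.6094]
Step 4: x=[-0.9161 4.6514] v=[-0.7383 0.0684]
Step 5: x=[0.3357 4.3647] v=[2.5035 -0.5735]
Step 6: x=[2.5108 3.9493] v=[4.3502 -0.8308]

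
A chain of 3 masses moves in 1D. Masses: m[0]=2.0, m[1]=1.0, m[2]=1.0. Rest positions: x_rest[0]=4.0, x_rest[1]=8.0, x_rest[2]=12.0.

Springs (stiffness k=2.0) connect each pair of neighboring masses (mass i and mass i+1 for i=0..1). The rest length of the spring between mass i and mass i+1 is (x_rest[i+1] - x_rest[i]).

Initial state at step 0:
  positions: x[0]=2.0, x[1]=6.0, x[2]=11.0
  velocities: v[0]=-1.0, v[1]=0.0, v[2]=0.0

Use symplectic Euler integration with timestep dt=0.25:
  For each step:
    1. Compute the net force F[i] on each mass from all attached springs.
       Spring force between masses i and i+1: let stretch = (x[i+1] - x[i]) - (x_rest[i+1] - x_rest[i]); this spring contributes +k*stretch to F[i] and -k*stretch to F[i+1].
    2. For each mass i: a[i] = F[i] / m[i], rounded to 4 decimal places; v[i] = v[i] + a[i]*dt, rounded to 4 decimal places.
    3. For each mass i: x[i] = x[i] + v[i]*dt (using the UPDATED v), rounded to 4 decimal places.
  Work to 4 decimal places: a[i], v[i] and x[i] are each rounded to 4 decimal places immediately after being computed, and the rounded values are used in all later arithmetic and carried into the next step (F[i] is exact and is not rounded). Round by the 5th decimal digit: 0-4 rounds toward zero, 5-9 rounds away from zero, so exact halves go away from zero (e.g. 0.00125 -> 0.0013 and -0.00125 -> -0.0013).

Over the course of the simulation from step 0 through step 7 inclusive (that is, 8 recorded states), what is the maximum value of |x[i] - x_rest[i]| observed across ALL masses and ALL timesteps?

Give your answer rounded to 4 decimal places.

Answer: 2.8044

Derivation:
Step 0: x=[2.0000 6.0000 11.0000] v=[-1.0000 0.0000 0.0000]
Step 1: x=[1.7500 6.1250 10.8750] v=[-1.0000 0.5000 -0.5000]
Step 2: x=[1.5234 6.2969 10.6563] v=[-0.9063 0.6875 -0.8750]
Step 3: x=[1.3452 6.4170 10.3926] v=[-0.7129 0.4805 -1.0547]
Step 4: x=[1.2340 6.4001 10.1320] v=[-0.4450 -0.0676 -1.0425]
Step 5: x=[1.1956 6.2039 9.9049] v=[-0.1535 -0.7847 -0.9085]
Step 6: x=[1.2203 5.8443 9.7152] v=[0.0986 -1.4384 -0.7590]
Step 7: x=[1.2840 5.3906 9.5416] v=[0.2546 -1.8150 -0.6945]
Max displacement = 2.8044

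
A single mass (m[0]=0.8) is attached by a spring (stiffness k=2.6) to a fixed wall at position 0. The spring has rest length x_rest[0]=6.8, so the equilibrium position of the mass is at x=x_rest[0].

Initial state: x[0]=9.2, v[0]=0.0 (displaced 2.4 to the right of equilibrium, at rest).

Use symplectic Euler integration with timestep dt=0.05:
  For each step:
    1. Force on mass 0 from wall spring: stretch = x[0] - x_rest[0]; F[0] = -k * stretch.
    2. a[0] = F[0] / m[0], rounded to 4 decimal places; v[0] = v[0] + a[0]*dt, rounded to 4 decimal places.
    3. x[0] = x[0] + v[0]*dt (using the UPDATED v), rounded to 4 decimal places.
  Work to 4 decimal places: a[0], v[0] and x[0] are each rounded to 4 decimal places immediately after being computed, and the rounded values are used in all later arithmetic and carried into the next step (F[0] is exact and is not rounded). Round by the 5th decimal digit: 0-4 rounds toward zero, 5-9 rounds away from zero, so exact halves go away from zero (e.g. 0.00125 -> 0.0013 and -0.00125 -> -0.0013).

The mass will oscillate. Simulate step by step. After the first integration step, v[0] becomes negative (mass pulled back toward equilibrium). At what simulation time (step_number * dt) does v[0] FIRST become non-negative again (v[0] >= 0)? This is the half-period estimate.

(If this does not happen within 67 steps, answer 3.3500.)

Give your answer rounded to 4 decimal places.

Answer: 1.7500

Derivation:
Step 0: x=[9.2000] v=[0.0000]
Step 1: x=[9.1805] v=[-0.3900]
Step 2: x=[9.1417] v=[-0.7768]
Step 3: x=[9.0838] v=[-1.1573]
Step 4: x=[9.0074] v=[-1.5284]
Step 5: x=[8.9130] v=[-1.8871]
Step 6: x=[8.8015] v=[-2.2305]
Step 7: x=[8.6737] v=[-2.5557]
Step 8: x=[8.5307] v=[-2.8602]
Step 9: x=[8.3736] v=[-3.1414]
Step 10: x=[8.2037] v=[-3.3971]
Step 11: x=[8.0224] v=[-3.6252]
Step 12: x=[7.8312] v=[-3.8238]
Step 13: x=[7.6316] v=[-3.9914]
Step 14: x=[7.4253] v=[-4.1265]
Step 15: x=[7.2139] v=[-4.2281]
Step 16: x=[6.9991] v=[-4.2954]
Step 17: x=[6.7827] v=[-4.3278]
Step 18: x=[6.5665] v=[-4.3250]
Step 19: x=[6.3521] v=[-4.2871]
Step 20: x=[6.1414] v=[-4.2143]
Step 21: x=[5.9360] v=[-4.1073]
Step 22: x=[5.7377] v=[-3.9669]
Step 23: x=[5.5480] v=[-3.7943]
Step 24: x=[5.3685] v=[-3.5909]
Step 25: x=[5.2006] v=[-3.3583]
Step 26: x=[5.0457] v=[-3.0984]
Step 27: x=[4.9050] v=[-2.8133]
Step 28: x=[4.7797] v=[-2.5054]
Step 29: x=[4.6708] v=[-2.1771]
Step 30: x=[4.5792] v=[-1.8311]
Step 31: x=[4.5057] v=[-1.4702]
Step 32: x=[4.4508] v=[-1.0974]
Step 33: x=[4.4150] v=[-0.7157]
Step 34: x=[4.3986] v=[-0.3281]
Step 35: x=[4.4017] v=[0.0621]
First v>=0 after going negative at step 35, time=1.7500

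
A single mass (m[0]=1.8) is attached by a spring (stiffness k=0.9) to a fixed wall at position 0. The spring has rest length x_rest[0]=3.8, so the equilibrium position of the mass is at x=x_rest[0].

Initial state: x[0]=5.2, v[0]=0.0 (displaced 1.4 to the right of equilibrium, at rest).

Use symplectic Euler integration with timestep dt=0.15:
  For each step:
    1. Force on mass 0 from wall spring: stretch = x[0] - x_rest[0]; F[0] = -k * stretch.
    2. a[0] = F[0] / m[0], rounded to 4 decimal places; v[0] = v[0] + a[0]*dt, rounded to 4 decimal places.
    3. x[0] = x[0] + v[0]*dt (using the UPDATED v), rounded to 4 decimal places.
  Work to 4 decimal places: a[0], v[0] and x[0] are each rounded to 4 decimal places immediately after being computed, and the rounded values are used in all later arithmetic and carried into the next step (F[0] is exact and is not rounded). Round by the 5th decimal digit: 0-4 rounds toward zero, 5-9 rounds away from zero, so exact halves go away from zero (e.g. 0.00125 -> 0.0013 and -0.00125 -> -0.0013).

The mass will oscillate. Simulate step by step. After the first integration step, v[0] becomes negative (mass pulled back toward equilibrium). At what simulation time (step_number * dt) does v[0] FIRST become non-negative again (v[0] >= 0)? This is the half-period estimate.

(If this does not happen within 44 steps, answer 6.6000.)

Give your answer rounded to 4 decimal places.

Answer: 4.5000

Derivation:
Step 0: x=[5.2000] v=[0.0000]
Step 1: x=[5.1843] v=[-0.1050]
Step 2: x=[5.1530] v=[-0.2088]
Step 3: x=[5.1065] v=[-0.3103]
Step 4: x=[5.0453] v=[-0.4083]
Step 5: x=[4.9700] v=[-0.5017]
Step 6: x=[4.8816] v=[-0.5895]
Step 7: x=[4.7810] v=[-0.6706]
Step 8: x=[4.6694] v=[-0.7442]
Step 9: x=[4.5480] v=[-0.8094]
Step 10: x=[4.4182] v=[-0.8655]
Step 11: x=[4.2814] v=[-0.9119]
Step 12: x=[4.1392] v=[-0.9480]
Step 13: x=[3.9932] v=[-0.9734]
Step 14: x=[3.8450] v=[-0.9879]
Step 15: x=[3.6963] v=[-0.9913]
Step 16: x=[3.5488] v=[-0.9835]
Step 17: x=[3.4041] v=[-0.9647]
Step 18: x=[3.2639] v=[-0.9350]
Step 19: x=[3.1297] v=[-0.8948]
Step 20: x=[3.0030] v=[-0.8445]
Step 21: x=[2.8853] v=[-0.7847]
Step 22: x=[2.7779] v=[-0.7161]
Step 23: x=[2.6820] v=[-0.6394]
Step 24: x=[2.5987] v=[-0.5556]
Step 25: x=[2.5289] v=[-0.4655]
Step 26: x=[2.4734] v=[-0.3702]
Step 27: x=[2.4328] v=[-0.2707]
Step 28: x=[2.4076] v=[-0.1682]
Step 29: x=[2.3980] v=[-0.0638]
Step 30: x=[2.4042] v=[0.0414]
First v>=0 after going negative at step 30, time=4.5000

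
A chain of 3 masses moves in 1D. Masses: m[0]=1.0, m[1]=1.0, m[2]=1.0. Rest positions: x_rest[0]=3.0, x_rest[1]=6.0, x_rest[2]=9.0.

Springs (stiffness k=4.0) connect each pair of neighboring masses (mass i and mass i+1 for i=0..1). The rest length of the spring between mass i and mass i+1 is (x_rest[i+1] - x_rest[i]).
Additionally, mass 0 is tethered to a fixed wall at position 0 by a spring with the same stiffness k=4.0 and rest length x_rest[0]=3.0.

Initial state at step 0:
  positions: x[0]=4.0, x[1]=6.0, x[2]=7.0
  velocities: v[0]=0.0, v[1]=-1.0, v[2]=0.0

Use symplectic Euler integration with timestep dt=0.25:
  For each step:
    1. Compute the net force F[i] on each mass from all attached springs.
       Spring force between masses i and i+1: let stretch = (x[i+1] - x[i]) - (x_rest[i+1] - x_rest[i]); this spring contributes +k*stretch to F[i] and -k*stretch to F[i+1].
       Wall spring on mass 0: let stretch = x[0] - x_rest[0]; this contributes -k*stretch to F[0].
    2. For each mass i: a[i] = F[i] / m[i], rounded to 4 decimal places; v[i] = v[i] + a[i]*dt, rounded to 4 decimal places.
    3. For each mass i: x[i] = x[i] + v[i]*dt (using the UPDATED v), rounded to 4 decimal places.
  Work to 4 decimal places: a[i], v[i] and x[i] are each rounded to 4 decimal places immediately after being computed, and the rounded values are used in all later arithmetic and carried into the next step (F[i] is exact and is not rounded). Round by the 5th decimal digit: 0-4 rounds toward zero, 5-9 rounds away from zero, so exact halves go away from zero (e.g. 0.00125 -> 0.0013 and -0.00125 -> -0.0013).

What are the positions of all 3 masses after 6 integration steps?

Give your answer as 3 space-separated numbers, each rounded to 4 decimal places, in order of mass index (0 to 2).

Answer: 1.8477 5.3501 8.9625

Derivation:
Step 0: x=[4.0000 6.0000 7.0000] v=[0.0000 -1.0000 0.0000]
Step 1: x=[3.5000 5.5000 7.5000] v=[-2.0000 -2.0000 2.0000]
Step 2: x=[2.6250 5.0000 8.2500] v=[-3.5000 -2.0000 3.0000]
Step 3: x=[1.6875 4.7188 8.9375] v=[-3.7500 -1.1250 2.7500]
Step 4: x=[1.0860 4.7344 9.3203] v=[-2.4062 0.0624 1.5313]
Step 5: x=[1.1251 4.9844 9.3067] v=[0.1562 0.9999 -0.0546]
Step 6: x=[1.8477 5.3501 8.9625] v=[2.8904 1.4629 -1.3769]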